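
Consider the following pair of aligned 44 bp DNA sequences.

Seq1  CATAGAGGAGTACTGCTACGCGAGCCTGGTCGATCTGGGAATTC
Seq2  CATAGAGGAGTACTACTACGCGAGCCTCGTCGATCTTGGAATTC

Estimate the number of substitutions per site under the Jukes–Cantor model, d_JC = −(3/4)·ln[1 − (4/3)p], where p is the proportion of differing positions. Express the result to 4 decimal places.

Differing sites — 15:G/A; 28:G/C; 37:G/T.
p = 3/44 = 0.068182.
d = −0.75 · ln(1 − (4/3)·0.068182) = −0.75 · ln(0.909091) = −0.75 · (-0.095310) = 0.0715.

0.0715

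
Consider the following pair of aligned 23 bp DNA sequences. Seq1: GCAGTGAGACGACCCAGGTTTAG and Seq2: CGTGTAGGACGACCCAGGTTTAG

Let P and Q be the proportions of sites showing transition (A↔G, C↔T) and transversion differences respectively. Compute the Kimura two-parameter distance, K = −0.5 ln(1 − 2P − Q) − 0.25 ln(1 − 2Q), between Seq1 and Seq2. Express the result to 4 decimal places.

0.2570

Differing sites — 1:G/C (Tv); 2:C/G (Tv); 3:A/T (Tv); 6:G/A (Ti); 7:A/G (Ti).
Of the 5 differences, 2 transitions and 3 transversions over 23 sites: P = 2/23 = 0.086957, Q = 3/23 = 0.130435.
d = −0.5·ln(0.695651) − 0.25·ln(0.739130) = −0.5·(-0.362907) − 0.25·(-0.302281) = 0.2570.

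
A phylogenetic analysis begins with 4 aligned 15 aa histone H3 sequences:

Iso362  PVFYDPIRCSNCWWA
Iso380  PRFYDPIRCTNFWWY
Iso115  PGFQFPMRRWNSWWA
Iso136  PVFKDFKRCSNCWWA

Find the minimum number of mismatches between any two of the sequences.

Pairwise Hamming distances:
  Iso362 vs Iso380: 4
  Iso362 vs Iso115: 7
  Iso362 vs Iso136: 3
  Iso380 vs Iso115: 8
  Iso380 vs Iso136: 7
  Iso115 vs Iso136: 8
The smallest is 3, between Iso362 and Iso136.

3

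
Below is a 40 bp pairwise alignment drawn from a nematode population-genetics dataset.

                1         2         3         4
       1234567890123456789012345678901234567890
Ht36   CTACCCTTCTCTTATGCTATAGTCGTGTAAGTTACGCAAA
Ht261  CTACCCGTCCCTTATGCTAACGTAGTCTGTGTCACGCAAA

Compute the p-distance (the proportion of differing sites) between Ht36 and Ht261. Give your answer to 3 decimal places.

0.225

The sequences differ at positions 7 (T/G), 10 (T/C), 20 (T/A), 21 (A/C), 24 (C/A), 27 (G/C), 29 (A/G), 30 (A/T), 33 (T/C).
There are 9 differences over 40 sites, so p = 9/40 = 0.225.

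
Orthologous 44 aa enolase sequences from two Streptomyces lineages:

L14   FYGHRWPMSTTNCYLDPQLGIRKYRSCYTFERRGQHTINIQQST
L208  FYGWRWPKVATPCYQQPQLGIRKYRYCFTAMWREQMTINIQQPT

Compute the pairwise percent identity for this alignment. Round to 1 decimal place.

Differing sites — 4:H/W; 8:M/K; 9:S/V; 10:T/A; 12:N/P; 15:L/Q; 16:D/Q; 26:S/Y; 28:Y/F; 30:F/A; 31:E/M; 32:R/W; 34:G/E; 36:H/M; 43:S/P.
29 of the 44 sites match, so the percent identity is 29/44 × 100 = 65.9%.

65.9%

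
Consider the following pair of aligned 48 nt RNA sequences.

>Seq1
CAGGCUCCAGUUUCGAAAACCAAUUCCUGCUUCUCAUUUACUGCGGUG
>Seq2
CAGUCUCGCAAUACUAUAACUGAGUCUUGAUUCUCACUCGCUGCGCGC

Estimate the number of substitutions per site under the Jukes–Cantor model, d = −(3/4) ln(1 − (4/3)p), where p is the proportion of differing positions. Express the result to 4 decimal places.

The sequences differ at positions 4 (G/U), 8 (C/G), 9 (A/C), 10 (G/A), 11 (U/A), 13 (U/A), 15 (G/U), 17 (A/U), 21 (C/U), 22 (A/G), 24 (U/G), 27 (C/U), 30 (C/A), 37 (U/C), 39 (U/C), 40 (A/G), 46 (G/C), 47 (U/G), 48 (G/C).
p = 19/48 = 0.395833.
d = −0.75 · ln(1 − (4/3)·0.395833) = −0.75 · ln(0.472223) = −0.75 · (-0.750304) = 0.5627.

0.5627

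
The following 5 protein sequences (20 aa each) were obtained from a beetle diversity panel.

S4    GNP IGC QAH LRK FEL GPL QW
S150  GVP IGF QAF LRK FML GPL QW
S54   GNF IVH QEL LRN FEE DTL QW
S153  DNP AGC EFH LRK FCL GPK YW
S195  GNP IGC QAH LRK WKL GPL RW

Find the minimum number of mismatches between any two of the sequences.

Pairwise Hamming distances:
  S4 vs S150: 4
  S4 vs S54: 9
  S4 vs S153: 7
  S4 vs S195: 3
  S150 vs S54: 11
  S150 vs S153: 10
  S150 vs S195: 6
  S54 vs S153: 15
  S54 vs S195: 12
  S153 vs S195: 8
The smallest is 3, between S4 and S195.

3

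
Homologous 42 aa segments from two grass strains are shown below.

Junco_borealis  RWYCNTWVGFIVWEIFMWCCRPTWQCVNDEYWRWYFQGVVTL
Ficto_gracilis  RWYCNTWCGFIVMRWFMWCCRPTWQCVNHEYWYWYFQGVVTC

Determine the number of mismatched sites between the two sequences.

7

Differing sites — 8:V/C; 13:W/M; 14:E/R; 15:I/W; 29:D/H; 33:R/Y; 42:L/C.
That gives 7 mismatches out of 42 aligned sites, so the Hamming distance is 7.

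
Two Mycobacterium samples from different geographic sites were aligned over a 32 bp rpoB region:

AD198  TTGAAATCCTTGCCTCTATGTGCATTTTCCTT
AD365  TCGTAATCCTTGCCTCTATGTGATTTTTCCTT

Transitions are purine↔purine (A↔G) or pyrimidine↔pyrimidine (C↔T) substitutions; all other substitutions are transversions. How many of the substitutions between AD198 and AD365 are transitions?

Mismatches occur at site 2 (T/C, transition), site 4 (A/T, transversion), site 23 (C/A, transversion), site 24 (A/T, transversion).
Of the 4 differences, 1 transition and 3 transversions, so the answer is 1.

1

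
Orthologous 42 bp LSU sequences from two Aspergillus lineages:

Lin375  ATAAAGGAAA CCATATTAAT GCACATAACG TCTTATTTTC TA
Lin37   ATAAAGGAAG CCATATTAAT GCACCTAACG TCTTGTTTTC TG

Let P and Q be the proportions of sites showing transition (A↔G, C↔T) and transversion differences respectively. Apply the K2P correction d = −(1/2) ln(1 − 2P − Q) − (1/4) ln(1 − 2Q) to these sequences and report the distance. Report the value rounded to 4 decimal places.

0.1034

Mismatches occur at site 10 (A↔G, transition), site 25 (A↔C, transversion), site 35 (A↔G, transition), site 42 (A↔G, transition).
Of the 4 differences, 3 transitions and 1 transversion over 42 sites: P = 3/42 = 0.071429, Q = 1/42 = 0.023810.
d = −0.5·ln(0.833332) − 0.25·ln(0.952380) = −0.5·(-0.182323) − 0.25·(-0.048791) = 0.1034.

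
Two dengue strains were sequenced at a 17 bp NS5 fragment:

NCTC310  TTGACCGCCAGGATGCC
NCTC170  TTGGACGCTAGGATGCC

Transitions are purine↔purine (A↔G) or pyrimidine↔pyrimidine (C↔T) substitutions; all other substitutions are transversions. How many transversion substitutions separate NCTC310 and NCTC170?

1

Differing sites — 4:A/G (Ti); 5:C/A (Tv); 9:C/T (Ti).
Of the 3 differences, 2 transitions and 1 transversion, so the answer is 1.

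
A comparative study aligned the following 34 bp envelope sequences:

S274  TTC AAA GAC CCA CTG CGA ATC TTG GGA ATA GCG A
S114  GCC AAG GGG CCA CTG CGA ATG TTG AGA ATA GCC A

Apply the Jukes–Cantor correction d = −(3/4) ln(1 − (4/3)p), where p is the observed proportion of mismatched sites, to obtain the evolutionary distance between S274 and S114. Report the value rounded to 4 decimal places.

0.2824

The sequences differ at positions 1 (T/G), 2 (T/C), 6 (A/G), 8 (A/G), 9 (C/G), 21 (C/G), 25 (G/A), 33 (G/C).
p = 8/34 = 0.235294.
d = −0.75 · ln(1 − (4/3)·0.235294) = −0.75 · ln(0.686275) = −0.75 · (-0.376477) = 0.2824.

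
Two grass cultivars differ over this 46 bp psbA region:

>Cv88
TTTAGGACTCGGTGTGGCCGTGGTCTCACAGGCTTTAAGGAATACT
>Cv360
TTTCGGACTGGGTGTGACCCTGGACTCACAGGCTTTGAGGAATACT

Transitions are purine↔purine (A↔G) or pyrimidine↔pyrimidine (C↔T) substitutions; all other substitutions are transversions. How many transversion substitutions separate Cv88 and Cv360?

4

Differing sites — 4:A/C (Tv); 10:C/G (Tv); 17:G/A (Ti); 20:G/C (Tv); 24:T/A (Tv); 37:A/G (Ti).
Of the 6 differences, 2 transitions and 4 transversions, so the answer is 4.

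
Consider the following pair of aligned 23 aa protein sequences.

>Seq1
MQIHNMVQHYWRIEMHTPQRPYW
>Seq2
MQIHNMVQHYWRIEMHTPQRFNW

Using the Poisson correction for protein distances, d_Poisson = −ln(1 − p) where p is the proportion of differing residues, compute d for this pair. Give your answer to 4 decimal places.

0.0910

Mismatches occur at site 21 (P↔F), site 22 (Y↔N).
p = 2/23 = 0.086957.
d = −ln(1 − 0.086957) = −ln(0.913043) = 0.0910.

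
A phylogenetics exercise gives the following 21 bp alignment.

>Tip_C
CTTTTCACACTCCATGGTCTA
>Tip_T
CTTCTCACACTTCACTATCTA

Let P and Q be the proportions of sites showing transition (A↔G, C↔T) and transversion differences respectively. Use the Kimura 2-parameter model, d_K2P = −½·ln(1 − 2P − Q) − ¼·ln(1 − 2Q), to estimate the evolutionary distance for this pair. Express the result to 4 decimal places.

Differing sites — 4:T/C (Ti); 12:C/T (Ti); 15:T/C (Ti); 16:G/T (Tv); 17:G/A (Ti).
Of the 5 differences, 4 transitions and 1 transversion over 21 sites: P = 4/21 = 0.190476, Q = 1/21 = 0.047619.
d = −0.5·ln(0.571429) − 0.25·ln(0.904762) = −0.5·(-0.559615) − 0.25·(-0.100083) = 0.3048.

0.3048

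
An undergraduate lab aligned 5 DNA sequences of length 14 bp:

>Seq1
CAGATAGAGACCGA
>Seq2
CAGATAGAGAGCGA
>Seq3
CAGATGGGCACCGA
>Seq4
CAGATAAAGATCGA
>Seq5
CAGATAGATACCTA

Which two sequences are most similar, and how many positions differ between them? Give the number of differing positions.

1

Pairwise Hamming distances:
  Seq1 vs Seq2: 1
  Seq1 vs Seq3: 3
  Seq1 vs Seq4: 2
  Seq1 vs Seq5: 2
  Seq2 vs Seq3: 4
  Seq2 vs Seq4: 2
  Seq2 vs Seq5: 3
  Seq3 vs Seq4: 5
  Seq3 vs Seq5: 4
  Seq4 vs Seq5: 4
The smallest is 1, between Seq1 and Seq2.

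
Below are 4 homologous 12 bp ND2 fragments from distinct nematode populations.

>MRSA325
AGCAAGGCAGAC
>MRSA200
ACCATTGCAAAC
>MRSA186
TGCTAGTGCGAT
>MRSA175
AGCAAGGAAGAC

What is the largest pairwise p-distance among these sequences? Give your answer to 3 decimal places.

Pairwise Hamming distances:
  MRSA325 vs MRSA200: 4
  MRSA325 vs MRSA186: 6
  MRSA325 vs MRSA175: 1
  MRSA200 vs MRSA186: 10
  MRSA200 vs MRSA175: 5
  MRSA186 vs MRSA175: 6
The largest is 10 mismatches, between MRSA200 and MRSA186; p = 10/12 = 0.833.

0.833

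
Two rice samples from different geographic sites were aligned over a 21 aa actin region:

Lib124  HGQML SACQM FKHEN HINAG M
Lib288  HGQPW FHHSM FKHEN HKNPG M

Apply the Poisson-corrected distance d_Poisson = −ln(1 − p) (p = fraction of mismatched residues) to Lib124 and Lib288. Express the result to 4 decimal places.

0.4796

Differing sites — 4:M/P; 5:L/W; 6:S/F; 7:A/H; 8:C/H; 9:Q/S; 17:I/K; 19:A/P.
p = 8/21 = 0.380952.
d = −ln(1 − 0.380952) = −ln(0.619048) = 0.4796.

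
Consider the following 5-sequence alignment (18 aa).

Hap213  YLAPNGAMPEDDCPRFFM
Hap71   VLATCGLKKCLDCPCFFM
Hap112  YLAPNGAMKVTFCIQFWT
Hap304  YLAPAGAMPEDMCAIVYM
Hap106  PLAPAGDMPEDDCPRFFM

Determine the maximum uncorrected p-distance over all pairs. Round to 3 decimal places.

0.722

Pairwise Hamming distances:
  Hap213 vs Hap71: 9
  Hap213 vs Hap112: 8
  Hap213 vs Hap304: 6
  Hap213 vs Hap106: 3
  Hap71 vs Hap112: 12
  Hap71 vs Hap304: 13
  Hap71 vs Hap106: 9
  Hap112 vs Hap304: 10
  Hap112 vs Hap106: 11
  Hap304 vs Hap106: 7
The largest is 13 mismatches, between Hap71 and Hap304; p = 13/18 = 0.722.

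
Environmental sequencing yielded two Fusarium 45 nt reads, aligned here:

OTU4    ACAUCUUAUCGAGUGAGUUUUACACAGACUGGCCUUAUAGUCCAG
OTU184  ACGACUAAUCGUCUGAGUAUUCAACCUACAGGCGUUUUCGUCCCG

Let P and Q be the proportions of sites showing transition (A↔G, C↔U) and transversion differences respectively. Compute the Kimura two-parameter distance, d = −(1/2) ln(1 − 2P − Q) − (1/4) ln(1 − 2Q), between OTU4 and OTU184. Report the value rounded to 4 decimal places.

Mismatches occur at site 3 (A/G, transition), site 4 (U/A, transversion), site 7 (U/A, transversion), site 12 (A/U, transversion), site 13 (G/C, transversion), site 19 (U/A, transversion), site 22 (A/C, transversion), site 23 (C/A, transversion), site 26 (A/C, transversion), site 27 (G/U, transversion), site 30 (U/A, transversion), site 34 (C/G, transversion), site 37 (A/U, transversion), site 39 (A/C, transversion), site 44 (A/C, transversion).
Of the 15 differences, 1 transition and 14 transversions over 45 sites: P = 1/45 = 0.022222, Q = 14/45 = 0.311111.
d = −0.5·ln(0.644445) − 0.25·ln(0.377778) = −0.5·(-0.439366) − 0.25·(-0.973449) = 0.4630.

0.4630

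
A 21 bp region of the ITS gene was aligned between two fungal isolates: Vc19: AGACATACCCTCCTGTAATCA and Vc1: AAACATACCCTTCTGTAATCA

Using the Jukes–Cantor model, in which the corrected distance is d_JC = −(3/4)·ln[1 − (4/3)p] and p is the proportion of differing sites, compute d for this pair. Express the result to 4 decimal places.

0.1019

Differing sites — 2:G/A; 12:C/T.
p = 2/21 = 0.095238.
d = −0.75 · ln(1 − (4/3)·0.095238) = −0.75 · ln(0.873016) = −0.75 · (-0.135801) = 0.1019.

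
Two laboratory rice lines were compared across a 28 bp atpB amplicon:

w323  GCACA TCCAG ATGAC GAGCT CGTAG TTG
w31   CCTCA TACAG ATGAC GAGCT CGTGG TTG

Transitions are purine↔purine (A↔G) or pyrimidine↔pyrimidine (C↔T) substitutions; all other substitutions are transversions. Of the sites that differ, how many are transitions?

1

The sequences differ at positions 1 (G/C, transversion), 3 (A/T, transversion), 7 (C/A, transversion), 24 (A/G, transition).
Of the 4 differences, 1 transition and 3 transversions, so the answer is 1.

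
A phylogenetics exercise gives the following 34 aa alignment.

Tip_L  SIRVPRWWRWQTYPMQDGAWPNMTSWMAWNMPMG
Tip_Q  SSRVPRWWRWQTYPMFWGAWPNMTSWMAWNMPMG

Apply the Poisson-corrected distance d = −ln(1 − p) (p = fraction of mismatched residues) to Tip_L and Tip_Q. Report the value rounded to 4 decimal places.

The sequences differ at positions 2 (I/S), 16 (Q/F), 17 (D/W).
p = 3/34 = 0.088235.
d = −ln(1 − 0.088235) = −ln(0.911765) = 0.0924.

0.0924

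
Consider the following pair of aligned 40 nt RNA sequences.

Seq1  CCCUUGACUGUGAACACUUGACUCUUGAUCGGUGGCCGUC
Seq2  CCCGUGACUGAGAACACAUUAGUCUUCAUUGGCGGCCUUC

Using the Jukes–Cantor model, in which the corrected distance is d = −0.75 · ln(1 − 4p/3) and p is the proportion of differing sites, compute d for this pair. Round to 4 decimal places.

Differing sites — 4:U/G; 11:U/A; 18:U/A; 20:G/U; 22:C/G; 27:G/C; 30:C/U; 33:U/C; 38:G/U.
p = 9/40 = 0.225000.
d = −0.75 · ln(1 − (4/3)·0.225000) = −0.75 · ln(0.700000) = −0.75 · (-0.356675) = 0.2675.

0.2675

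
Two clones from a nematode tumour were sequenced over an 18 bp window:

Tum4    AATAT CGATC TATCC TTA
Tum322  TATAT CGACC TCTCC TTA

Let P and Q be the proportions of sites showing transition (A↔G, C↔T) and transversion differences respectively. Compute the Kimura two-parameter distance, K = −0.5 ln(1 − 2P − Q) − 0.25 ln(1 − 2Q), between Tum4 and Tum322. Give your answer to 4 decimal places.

0.1885

Mismatches occur at site 1 (A→T, transversion), site 9 (T→C, transition), site 12 (A→C, transversion).
Of the 3 differences, 1 transition and 2 transversions over 18 sites: P = 1/18 = 0.055556, Q = 2/18 = 0.111111.
d = −0.5·ln(0.777777) − 0.25·ln(0.777778) = −0.5·(-0.251315) − 0.25·(-0.251314) = 0.1885.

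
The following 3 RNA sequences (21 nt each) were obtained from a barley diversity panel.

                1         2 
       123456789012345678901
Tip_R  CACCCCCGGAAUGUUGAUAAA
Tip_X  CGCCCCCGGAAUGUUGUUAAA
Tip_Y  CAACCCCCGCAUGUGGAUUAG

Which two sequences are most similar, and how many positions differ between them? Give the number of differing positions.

Pairwise Hamming distances:
  Tip_R vs Tip_X: 2
  Tip_R vs Tip_Y: 6
  Tip_X vs Tip_Y: 8
The smallest is 2, between Tip_R and Tip_X.

2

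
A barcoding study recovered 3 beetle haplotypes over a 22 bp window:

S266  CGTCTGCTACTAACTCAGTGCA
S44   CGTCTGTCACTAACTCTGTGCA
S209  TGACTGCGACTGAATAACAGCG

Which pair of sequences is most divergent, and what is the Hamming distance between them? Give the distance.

11

Pairwise Hamming distances:
  S266 vs S44: 3
  S266 vs S209: 9
  S44 vs S209: 11
The largest is 11, between S44 and S209.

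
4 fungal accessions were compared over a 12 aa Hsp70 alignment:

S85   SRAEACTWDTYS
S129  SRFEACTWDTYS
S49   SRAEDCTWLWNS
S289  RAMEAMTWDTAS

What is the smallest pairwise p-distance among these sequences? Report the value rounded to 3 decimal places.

0.083

Pairwise Hamming distances:
  S85 vs S129: 1
  S85 vs S49: 4
  S85 vs S289: 5
  S129 vs S49: 5
  S129 vs S289: 5
  S49 vs S289: 8
The smallest is 1 mismatch, between S85 and S129; p = 1/12 = 0.083.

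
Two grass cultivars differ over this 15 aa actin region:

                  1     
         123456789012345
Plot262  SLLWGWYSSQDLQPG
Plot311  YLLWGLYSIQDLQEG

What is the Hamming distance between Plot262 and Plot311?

The sequences differ at positions 1 (S/Y), 6 (W/L), 9 (S/I), 14 (P/E).
That gives 4 mismatches out of 15 aligned sites, so the Hamming distance is 4.

4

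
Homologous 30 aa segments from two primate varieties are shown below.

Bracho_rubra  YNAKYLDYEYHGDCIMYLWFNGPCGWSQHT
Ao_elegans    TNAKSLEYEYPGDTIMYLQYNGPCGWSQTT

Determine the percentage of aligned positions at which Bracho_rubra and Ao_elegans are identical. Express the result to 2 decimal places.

73.33%

The sequences differ at positions 1 (Y/T), 5 (Y/S), 7 (D/E), 11 (H/P), 14 (C/T), 19 (W/Q), 20 (F/Y), 29 (H/T).
22 of the 30 sites match, so the percent identity is 22/30 × 100 = 73.33%.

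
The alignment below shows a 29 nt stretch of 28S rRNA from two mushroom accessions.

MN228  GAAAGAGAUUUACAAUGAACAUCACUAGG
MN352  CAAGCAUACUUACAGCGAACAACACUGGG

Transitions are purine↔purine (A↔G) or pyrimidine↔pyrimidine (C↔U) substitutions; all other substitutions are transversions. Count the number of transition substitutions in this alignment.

5

Differing sites — 1:G/C (Tv); 4:A/G (Ti); 5:G/C (Tv); 7:G/U (Tv); 9:U/C (Ti); 15:A/G (Ti); 16:U/C (Ti); 22:U/A (Tv); 27:A/G (Ti).
Of the 9 differences, 5 transitions and 4 transversions, so the answer is 5.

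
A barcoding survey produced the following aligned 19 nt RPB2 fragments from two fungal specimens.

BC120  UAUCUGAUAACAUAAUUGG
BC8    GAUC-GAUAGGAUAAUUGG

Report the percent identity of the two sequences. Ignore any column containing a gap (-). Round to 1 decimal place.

Excluding the 1 gap column leaves 18 comparable sites.
Mismatches occur at site 1 (U→G), site 10 (A→G), site 11 (C→G).
15 of the 18 comparable sites match, so the percent identity is 15/18 × 100 = 83.3%.

83.3%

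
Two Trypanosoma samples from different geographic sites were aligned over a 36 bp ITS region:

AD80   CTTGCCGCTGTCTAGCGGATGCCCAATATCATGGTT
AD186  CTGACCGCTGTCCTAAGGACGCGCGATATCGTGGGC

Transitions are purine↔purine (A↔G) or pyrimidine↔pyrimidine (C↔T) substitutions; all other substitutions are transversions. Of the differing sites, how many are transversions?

5

Mismatches occur at site 3 (T→G, transversion), site 4 (G→A, transition), site 13 (T→C, transition), site 14 (A→T, transversion), site 15 (G→A, transition), site 16 (C→A, transversion), site 20 (T→C, transition), site 23 (C→G, transversion), site 25 (A→G, transition), site 31 (A→G, transition), site 35 (T→G, transversion), site 36 (T→C, transition).
Of the 12 differences, 7 transitions and 5 transversions, so the answer is 5.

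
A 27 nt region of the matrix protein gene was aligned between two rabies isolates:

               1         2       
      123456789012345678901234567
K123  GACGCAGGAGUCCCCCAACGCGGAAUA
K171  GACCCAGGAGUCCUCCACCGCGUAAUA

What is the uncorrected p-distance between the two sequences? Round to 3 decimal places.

Differing sites — 4:G/C; 14:C/U; 18:A/C; 23:G/U.
There are 4 differences over 27 sites, so p = 4/27 = 0.148.

0.148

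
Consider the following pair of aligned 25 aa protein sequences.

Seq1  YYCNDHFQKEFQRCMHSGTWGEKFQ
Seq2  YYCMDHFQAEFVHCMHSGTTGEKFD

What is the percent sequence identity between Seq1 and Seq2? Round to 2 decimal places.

76.00%

Differing sites — 4:N/M; 9:K/A; 12:Q/V; 13:R/H; 20:W/T; 25:Q/D.
19 of the 25 sites match, so the percent identity is 19/25 × 100 = 76.00%.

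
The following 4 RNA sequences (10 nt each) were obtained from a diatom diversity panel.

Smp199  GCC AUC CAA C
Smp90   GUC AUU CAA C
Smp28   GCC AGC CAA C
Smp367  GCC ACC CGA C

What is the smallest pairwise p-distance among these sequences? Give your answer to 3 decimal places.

Pairwise Hamming distances:
  Smp199 vs Smp90: 2
  Smp199 vs Smp28: 1
  Smp199 vs Smp367: 2
  Smp90 vs Smp28: 3
  Smp90 vs Smp367: 4
  Smp28 vs Smp367: 2
The smallest is 1 mismatch, between Smp199 and Smp28; p = 1/10 = 0.100.

0.100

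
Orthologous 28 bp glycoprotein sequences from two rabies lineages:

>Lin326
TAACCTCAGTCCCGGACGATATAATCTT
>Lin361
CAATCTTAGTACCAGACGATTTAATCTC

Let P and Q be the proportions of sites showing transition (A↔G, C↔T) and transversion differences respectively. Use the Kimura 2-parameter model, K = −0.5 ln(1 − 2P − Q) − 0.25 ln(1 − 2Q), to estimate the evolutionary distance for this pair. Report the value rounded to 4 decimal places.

0.3183

Mismatches occur at site 1 (T→C, transition), site 4 (C→T, transition), site 7 (C→T, transition), site 11 (C→A, transversion), site 14 (G→A, transition), site 21 (A→T, transversion), site 28 (T→C, transition).
Of the 7 differences, 5 transitions and 2 transversions over 28 sites: P = 5/28 = 0.178571, Q = 2/28 = 0.071429.
d = −0.5·ln(0.571429) − 0.25·ln(0.857142) = −0.5·(-0.559615) − 0.25·(-0.154152) = 0.3183.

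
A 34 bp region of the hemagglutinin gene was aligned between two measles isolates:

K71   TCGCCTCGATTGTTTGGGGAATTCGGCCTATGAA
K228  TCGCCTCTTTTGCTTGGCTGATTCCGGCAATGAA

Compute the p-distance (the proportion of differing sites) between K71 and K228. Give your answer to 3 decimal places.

0.265

The sequences differ at positions 8 (G/T), 9 (A/T), 13 (T/C), 18 (G/C), 19 (G/T), 20 (A/G), 25 (G/C), 27 (C/G), 29 (T/A).
There are 9 differences over 34 sites, so p = 9/34 = 0.265.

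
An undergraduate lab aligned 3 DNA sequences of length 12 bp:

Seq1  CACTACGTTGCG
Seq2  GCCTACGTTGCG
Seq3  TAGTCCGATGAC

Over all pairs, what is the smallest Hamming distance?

2

Pairwise Hamming distances:
  Seq1 vs Seq2: 2
  Seq1 vs Seq3: 6
  Seq2 vs Seq3: 7
The smallest is 2, between Seq1 and Seq2.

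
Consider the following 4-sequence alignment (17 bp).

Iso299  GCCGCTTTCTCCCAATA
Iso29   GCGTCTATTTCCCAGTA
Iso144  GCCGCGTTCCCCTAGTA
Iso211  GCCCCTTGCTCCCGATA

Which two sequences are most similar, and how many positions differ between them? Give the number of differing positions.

3

Pairwise Hamming distances:
  Iso299 vs Iso29: 5
  Iso299 vs Iso144: 4
  Iso299 vs Iso211: 3
  Iso29 vs Iso144: 7
  Iso29 vs Iso211: 7
  Iso144 vs Iso211: 7
The smallest is 3, between Iso299 and Iso211.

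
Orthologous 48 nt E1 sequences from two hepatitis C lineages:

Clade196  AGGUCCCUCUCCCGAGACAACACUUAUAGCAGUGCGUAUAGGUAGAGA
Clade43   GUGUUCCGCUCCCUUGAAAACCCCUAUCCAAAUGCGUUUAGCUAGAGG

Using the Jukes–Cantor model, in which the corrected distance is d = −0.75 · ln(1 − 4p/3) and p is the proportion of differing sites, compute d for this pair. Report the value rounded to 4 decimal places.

0.4408

The sequences differ at positions 1 (A/G), 2 (G/U), 5 (C/U), 8 (U/G), 14 (G/U), 15 (A/U), 18 (C/A), 22 (A/C), 24 (U/C), 28 (A/C), 29 (G/C), 30 (C/A), 32 (G/A), 38 (A/U), 42 (G/C), 48 (A/G).
p = 16/48 = 0.333333.
d = −0.75 · ln(1 − (4/3)·0.333333) = −0.75 · ln(0.555556) = −0.75 · (-0.587786) = 0.4408.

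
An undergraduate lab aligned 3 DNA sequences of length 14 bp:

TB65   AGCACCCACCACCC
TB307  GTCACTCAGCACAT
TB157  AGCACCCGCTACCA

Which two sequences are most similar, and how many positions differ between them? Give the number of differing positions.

3

Pairwise Hamming distances:
  TB65 vs TB307: 6
  TB65 vs TB157: 3
  TB307 vs TB157: 8
The smallest is 3, between TB65 and TB157.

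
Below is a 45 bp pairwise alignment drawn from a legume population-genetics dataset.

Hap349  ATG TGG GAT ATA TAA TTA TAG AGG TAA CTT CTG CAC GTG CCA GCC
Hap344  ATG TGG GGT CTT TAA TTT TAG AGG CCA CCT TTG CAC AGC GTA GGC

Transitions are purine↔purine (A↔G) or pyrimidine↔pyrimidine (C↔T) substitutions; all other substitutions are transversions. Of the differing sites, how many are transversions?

8

Differing sites — 8:A/G (Ti); 10:A/C (Tv); 12:A/T (Tv); 18:A/T (Tv); 25:T/C (Ti); 26:A/C (Tv); 29:T/C (Ti); 31:C/T (Ti); 37:G/A (Ti); 38:T/G (Tv); 39:G/C (Tv); 40:C/G (Tv); 41:C/T (Ti); 44:C/G (Tv).
Of the 14 differences, 6 transitions and 8 transversions, so the answer is 8.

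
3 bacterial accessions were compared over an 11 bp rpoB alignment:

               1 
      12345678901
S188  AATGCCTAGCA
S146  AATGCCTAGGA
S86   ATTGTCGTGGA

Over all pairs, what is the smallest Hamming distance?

1

Pairwise Hamming distances:
  S188 vs S146: 1
  S188 vs S86: 5
  S146 vs S86: 4
The smallest is 1, between S188 and S146.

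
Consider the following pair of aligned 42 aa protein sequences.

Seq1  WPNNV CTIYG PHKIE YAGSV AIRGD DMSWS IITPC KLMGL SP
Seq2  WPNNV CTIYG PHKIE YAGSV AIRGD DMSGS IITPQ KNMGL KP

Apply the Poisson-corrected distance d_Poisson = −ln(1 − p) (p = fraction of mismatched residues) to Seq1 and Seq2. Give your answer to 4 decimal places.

Differing sites — 29:W/G; 35:C/Q; 37:L/N; 41:S/K.
p = 4/42 = 0.095238.
d = −ln(1 − 0.095238) = −ln(0.904762) = 0.1001.

0.1001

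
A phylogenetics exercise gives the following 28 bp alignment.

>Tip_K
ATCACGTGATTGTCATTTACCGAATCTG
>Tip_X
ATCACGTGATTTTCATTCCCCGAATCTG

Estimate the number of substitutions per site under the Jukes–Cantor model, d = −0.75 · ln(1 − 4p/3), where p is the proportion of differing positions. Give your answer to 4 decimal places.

0.1156

Differing sites — 12:G/T; 18:T/C; 19:A/C.
p = 3/28 = 0.107143.
d = −0.75 · ln(1 − (4/3)·0.107143) = −0.75 · ln(0.857143) = −0.75 · (-0.154151) = 0.1156.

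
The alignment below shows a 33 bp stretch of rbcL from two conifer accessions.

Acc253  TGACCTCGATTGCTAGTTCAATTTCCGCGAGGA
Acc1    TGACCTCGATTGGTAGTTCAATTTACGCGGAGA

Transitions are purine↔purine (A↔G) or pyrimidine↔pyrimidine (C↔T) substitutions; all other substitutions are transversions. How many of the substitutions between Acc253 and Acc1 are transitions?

The sequences differ at positions 13 (C/G, transversion), 25 (C/A, transversion), 30 (A/G, transition), 31 (G/A, transition).
Of the 4 differences, 2 transitions and 2 transversions, so the answer is 2.

2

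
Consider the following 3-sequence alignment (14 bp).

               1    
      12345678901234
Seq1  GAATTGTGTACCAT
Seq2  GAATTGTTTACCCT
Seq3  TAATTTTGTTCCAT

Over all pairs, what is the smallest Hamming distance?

2

Pairwise Hamming distances:
  Seq1 vs Seq2: 2
  Seq1 vs Seq3: 3
  Seq2 vs Seq3: 5
The smallest is 2, between Seq1 and Seq2.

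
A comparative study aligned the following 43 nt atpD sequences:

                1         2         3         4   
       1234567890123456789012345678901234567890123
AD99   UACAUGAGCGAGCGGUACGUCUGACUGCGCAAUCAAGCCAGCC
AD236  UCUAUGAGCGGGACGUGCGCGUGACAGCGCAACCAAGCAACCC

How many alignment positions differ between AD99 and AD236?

The sequences differ at positions 2 (A/C), 3 (C/U), 11 (A/G), 13 (C/A), 14 (G/C), 17 (A/G), 20 (U/C), 21 (C/G), 26 (U/A), 33 (U/C), 39 (C/A), 41 (G/C).
That gives 12 mismatches out of 43 aligned sites, so the Hamming distance is 12.

12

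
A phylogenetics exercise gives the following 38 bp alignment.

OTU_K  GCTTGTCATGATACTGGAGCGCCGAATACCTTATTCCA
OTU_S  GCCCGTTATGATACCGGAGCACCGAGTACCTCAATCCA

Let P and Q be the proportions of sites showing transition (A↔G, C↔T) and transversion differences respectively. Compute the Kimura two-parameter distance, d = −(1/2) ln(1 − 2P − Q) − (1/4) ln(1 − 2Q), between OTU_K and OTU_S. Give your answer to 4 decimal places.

Differing sites — 3:T/C (Ti); 4:T/C (Ti); 7:C/T (Ti); 15:T/C (Ti); 21:G/A (Ti); 26:A/G (Ti); 32:T/C (Ti); 34:T/A (Tv).
Of the 8 differences, 7 transitions and 1 transversion over 38 sites: P = 7/38 = 0.184211, Q = 1/38 = 0.026316.
d = −0.5·ln(0.605262) − 0.25·ln(0.947368) = −0.5·(-0.502094) − 0.25·(-0.054068) = 0.2646.

0.2646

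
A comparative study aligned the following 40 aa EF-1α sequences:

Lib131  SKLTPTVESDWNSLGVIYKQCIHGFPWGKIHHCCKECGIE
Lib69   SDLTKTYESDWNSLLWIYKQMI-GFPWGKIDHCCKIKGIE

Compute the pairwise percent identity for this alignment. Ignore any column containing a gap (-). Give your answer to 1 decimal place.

76.9%

Excluding the 1 gap column leaves 39 comparable sites.
The sequences differ at positions 2 (K/D), 5 (P/K), 7 (V/Y), 15 (G/L), 16 (V/W), 21 (C/M), 31 (H/D), 36 (E/I), 37 (C/K).
30 of the 39 comparable sites match, so the percent identity is 30/39 × 100 = 76.9%.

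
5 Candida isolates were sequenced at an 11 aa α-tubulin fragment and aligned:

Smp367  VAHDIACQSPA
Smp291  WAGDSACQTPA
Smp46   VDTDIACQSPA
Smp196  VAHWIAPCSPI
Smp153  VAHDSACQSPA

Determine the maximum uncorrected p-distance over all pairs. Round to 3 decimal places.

0.727

Pairwise Hamming distances:
  Smp367 vs Smp291: 4
  Smp367 vs Smp46: 2
  Smp367 vs Smp196: 4
  Smp367 vs Smp153: 1
  Smp291 vs Smp46: 5
  Smp291 vs Smp196: 8
  Smp291 vs Smp153: 3
  Smp46 vs Smp196: 6
  Smp46 vs Smp153: 3
  Smp196 vs Smp153: 5
The largest is 8 mismatches, between Smp291 and Smp196; p = 8/11 = 0.727.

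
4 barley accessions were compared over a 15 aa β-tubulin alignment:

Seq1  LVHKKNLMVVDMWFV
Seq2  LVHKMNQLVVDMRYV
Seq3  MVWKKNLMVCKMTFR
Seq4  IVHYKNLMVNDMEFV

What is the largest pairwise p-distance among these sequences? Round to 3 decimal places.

Pairwise Hamming distances:
  Seq1 vs Seq2: 5
  Seq1 vs Seq3: 6
  Seq1 vs Seq4: 4
  Seq2 vs Seq3: 10
  Seq2 vs Seq4: 8
  Seq3 vs Seq4: 7
The largest is 10 mismatches, between Seq2 and Seq3; p = 10/15 = 0.667.

0.667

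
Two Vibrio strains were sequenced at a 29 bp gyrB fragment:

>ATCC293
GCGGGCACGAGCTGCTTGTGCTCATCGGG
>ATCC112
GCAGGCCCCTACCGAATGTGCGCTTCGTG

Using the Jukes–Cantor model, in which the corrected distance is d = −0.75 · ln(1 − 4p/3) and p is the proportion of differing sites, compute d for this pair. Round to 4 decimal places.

The sequences differ at positions 3 (G/A), 7 (A/C), 9 (G/C), 10 (A/T), 11 (G/A), 13 (T/C), 15 (C/A), 16 (T/A), 22 (T/G), 24 (A/T), 28 (G/T).
p = 11/29 = 0.379310.
d = −0.75 · ln(1 − (4/3)·0.379310) = −0.75 · ln(0.494253) = −0.75 · (-0.704708) = 0.5285.

0.5285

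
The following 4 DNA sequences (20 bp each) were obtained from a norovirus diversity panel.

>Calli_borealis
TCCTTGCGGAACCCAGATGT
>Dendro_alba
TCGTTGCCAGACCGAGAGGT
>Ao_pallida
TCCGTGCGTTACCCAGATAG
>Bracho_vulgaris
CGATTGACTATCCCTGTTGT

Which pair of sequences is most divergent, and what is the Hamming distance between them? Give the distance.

12

Pairwise Hamming distances:
  Calli_borealis vs Dendro_alba: 6
  Calli_borealis vs Ao_pallida: 5
  Calli_borealis vs Bracho_vulgaris: 9
  Dendro_alba vs Ao_pallida: 9
  Dendro_alba vs Bracho_vulgaris: 11
  Ao_pallida vs Bracho_vulgaris: 12
The largest is 12, between Ao_pallida and Bracho_vulgaris.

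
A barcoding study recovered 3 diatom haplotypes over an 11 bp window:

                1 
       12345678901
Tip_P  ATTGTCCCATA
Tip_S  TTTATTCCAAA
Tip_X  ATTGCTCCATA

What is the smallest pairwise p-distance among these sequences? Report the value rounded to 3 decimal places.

0.182

Pairwise Hamming distances:
  Tip_P vs Tip_S: 4
  Tip_P vs Tip_X: 2
  Tip_S vs Tip_X: 4
The smallest is 2 mismatches, between Tip_P and Tip_X; p = 2/11 = 0.182.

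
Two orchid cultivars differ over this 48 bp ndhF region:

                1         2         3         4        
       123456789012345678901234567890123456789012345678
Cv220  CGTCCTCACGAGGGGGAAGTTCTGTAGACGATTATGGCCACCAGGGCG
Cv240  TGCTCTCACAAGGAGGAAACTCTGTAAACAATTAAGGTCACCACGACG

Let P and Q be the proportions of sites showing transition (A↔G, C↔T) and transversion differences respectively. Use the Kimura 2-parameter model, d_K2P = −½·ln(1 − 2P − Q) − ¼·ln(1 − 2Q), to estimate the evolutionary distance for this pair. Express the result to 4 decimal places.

Differing sites — 1:C/T (Ti); 3:T/C (Ti); 4:C/T (Ti); 10:G/A (Ti); 14:G/A (Ti); 19:G/A (Ti); 20:T/C (Ti); 27:G/A (Ti); 30:G/A (Ti); 35:T/A (Tv); 38:C/T (Ti); 44:G/C (Tv); 46:G/A (Ti).
Of the 13 differences, 11 transitions and 2 transversions over 48 sites: P = 11/48 = 0.229167, Q = 2/48 = 0.041667.
d = −0.5·ln(0.499999) − 0.25·ln(0.916666) = −0.5·(-0.693149) − 0.25·(-0.087012) = 0.3683.

0.3683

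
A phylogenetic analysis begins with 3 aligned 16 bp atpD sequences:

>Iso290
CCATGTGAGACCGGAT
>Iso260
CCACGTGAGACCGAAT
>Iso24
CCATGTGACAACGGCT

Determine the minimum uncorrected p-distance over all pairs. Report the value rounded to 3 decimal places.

Pairwise Hamming distances:
  Iso290 vs Iso260: 2
  Iso290 vs Iso24: 3
  Iso260 vs Iso24: 5
The smallest is 2 mismatches, between Iso290 and Iso260; p = 2/16 = 0.125.

0.125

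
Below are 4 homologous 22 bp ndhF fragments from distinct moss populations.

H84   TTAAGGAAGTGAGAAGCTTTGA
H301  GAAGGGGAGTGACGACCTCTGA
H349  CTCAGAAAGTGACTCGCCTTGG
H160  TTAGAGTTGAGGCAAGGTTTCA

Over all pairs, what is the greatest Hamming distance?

15

Pairwise Hamming distances:
  H84 vs H301: 8
  H84 vs H349: 8
  H84 vs H160: 9
  H301 vs H349: 12
  H301 vs H160: 12
  H349 vs H160: 15
The largest is 15, between H349 and H160.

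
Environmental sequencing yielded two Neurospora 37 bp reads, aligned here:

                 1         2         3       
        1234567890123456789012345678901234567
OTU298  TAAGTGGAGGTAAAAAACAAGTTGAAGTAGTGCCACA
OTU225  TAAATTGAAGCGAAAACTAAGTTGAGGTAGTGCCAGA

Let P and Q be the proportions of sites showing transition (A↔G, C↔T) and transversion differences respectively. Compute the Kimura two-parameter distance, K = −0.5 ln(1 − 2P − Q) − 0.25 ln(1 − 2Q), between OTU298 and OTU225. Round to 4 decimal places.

Differing sites — 4:G/A (Ti); 6:G/T (Tv); 9:G/A (Ti); 11:T/C (Ti); 12:A/G (Ti); 17:A/C (Tv); 18:C/T (Ti); 26:A/G (Ti); 36:C/G (Tv).
Of the 9 differences, 6 transitions and 3 transversions over 37 sites: P = 6/37 = 0.162162, Q = 3/37 = 0.081081.
d = −0.5·ln(0.594595) − 0.25·ln(0.837838) = −0.5·(-0.519875) − 0.25·(-0.176931) = 0.3042.

0.3042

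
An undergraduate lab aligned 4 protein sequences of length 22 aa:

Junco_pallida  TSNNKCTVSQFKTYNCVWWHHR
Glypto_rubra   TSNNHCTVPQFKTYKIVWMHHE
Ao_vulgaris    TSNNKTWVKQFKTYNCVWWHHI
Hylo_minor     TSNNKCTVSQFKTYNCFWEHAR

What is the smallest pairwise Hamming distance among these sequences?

3

Pairwise Hamming distances:
  Junco_pallida vs Glypto_rubra: 6
  Junco_pallida vs Ao_vulgaris: 4
  Junco_pallida vs Hylo_minor: 3
  Glypto_rubra vs Ao_vulgaris: 8
  Glypto_rubra vs Hylo_minor: 8
  Ao_vulgaris vs Hylo_minor: 7
The smallest is 3, between Junco_pallida and Hylo_minor.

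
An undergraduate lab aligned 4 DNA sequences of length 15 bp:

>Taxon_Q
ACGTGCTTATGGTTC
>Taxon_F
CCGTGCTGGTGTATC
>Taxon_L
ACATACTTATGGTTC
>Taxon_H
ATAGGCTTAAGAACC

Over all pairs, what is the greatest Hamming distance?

Pairwise Hamming distances:
  Taxon_Q vs Taxon_F: 5
  Taxon_Q vs Taxon_L: 2
  Taxon_Q vs Taxon_H: 7
  Taxon_F vs Taxon_L: 7
  Taxon_F vs Taxon_H: 9
  Taxon_L vs Taxon_H: 7
The largest is 9, between Taxon_F and Taxon_H.

9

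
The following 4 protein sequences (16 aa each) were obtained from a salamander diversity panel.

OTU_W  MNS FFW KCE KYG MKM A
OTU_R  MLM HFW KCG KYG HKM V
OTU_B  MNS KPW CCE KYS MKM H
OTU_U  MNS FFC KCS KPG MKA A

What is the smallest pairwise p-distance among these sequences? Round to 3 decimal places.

0.250

Pairwise Hamming distances:
  OTU_W vs OTU_R: 6
  OTU_W vs OTU_B: 5
  OTU_W vs OTU_U: 4
  OTU_R vs OTU_B: 9
  OTU_R vs OTU_U: 9
  OTU_B vs OTU_U: 9
The smallest is 4 mismatches, between OTU_W and OTU_U; p = 4/16 = 0.250.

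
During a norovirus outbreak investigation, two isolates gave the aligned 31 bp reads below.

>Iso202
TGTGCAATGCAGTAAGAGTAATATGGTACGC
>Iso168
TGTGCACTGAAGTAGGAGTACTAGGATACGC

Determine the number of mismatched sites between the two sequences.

Mismatches occur at site 7 (A→C), site 10 (C→A), site 15 (A→G), site 21 (A→C), site 24 (T→G), site 26 (G→A).
That gives 6 mismatches out of 31 aligned sites, so the Hamming distance is 6.

6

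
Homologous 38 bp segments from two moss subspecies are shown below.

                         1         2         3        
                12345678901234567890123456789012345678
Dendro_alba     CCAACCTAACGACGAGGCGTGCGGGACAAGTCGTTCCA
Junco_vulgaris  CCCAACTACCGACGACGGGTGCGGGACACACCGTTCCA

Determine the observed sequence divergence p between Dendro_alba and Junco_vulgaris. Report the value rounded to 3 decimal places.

Differing sites — 3:A/C; 5:C/A; 9:A/C; 16:G/C; 18:C/G; 29:A/C; 30:G/A; 31:T/C.
There are 8 differences over 38 sites, so p = 8/38 = 0.211.

0.211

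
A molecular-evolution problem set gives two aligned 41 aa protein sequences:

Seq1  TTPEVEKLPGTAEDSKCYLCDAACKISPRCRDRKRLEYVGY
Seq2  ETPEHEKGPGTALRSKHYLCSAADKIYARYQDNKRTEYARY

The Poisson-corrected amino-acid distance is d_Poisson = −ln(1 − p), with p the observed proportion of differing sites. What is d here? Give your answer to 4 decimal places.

Mismatches occur at site 1 (T↔E), site 5 (V↔H), site 8 (L↔G), site 13 (E↔L), site 14 (D↔R), site 17 (C↔H), site 21 (D↔S), site 24 (C↔D), site 27 (S↔Y), site 28 (P↔A), site 30 (C↔Y), site 31 (R↔Q), site 33 (R↔N), site 36 (L↔T), site 39 (V↔A), site 40 (G↔R).
p = 16/41 = 0.390244.
d = −ln(1 − 0.390244) = −ln(0.609756) = 0.4947.

0.4947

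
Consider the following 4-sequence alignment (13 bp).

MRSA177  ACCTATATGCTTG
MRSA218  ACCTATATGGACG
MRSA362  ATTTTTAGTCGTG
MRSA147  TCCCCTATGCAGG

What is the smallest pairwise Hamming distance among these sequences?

3

Pairwise Hamming distances:
  MRSA177 vs MRSA218: 3
  MRSA177 vs MRSA362: 6
  MRSA177 vs MRSA147: 5
  MRSA218 vs MRSA362: 8
  MRSA218 vs MRSA147: 5
  MRSA362 vs MRSA147: 9
The smallest is 3, between MRSA177 and MRSA218.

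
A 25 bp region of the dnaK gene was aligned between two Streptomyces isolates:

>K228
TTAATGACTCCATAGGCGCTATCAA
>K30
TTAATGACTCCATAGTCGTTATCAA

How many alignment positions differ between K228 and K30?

2

Differing sites — 16:G/T; 19:C/T.
That gives 2 mismatches out of 25 aligned sites, so the Hamming distance is 2.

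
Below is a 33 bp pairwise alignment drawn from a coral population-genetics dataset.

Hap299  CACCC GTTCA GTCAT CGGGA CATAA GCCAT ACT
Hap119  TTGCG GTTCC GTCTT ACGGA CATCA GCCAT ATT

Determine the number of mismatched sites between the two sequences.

10

Differing sites — 1:C/T; 2:A/T; 3:C/G; 5:C/G; 10:A/C; 14:A/T; 16:C/A; 17:G/C; 24:A/C; 32:C/T.
That gives 10 mismatches out of 33 aligned sites, so the Hamming distance is 10.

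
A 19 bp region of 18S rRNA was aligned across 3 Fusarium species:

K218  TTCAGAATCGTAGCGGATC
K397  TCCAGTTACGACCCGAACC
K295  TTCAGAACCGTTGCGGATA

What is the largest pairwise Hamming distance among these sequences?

Pairwise Hamming distances:
  K218 vs K397: 9
  K218 vs K295: 3
  K397 vs K295: 10
The largest is 10, between K397 and K295.

10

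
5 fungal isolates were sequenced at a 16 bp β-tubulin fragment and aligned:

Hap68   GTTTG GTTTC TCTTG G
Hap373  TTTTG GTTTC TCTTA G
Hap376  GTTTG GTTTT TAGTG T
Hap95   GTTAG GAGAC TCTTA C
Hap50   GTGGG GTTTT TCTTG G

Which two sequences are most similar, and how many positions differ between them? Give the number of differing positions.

2

Pairwise Hamming distances:
  Hap68 vs Hap373: 2
  Hap68 vs Hap376: 4
  Hap68 vs Hap95: 6
  Hap68 vs Hap50: 3
  Hap373 vs Hap376: 6
  Hap373 vs Hap95: 6
  Hap373 vs Hap50: 5
  Hap376 vs Hap95: 9
  Hap376 vs Hap50: 5
  Hap95 vs Hap50: 8
The smallest is 2, between Hap68 and Hap373.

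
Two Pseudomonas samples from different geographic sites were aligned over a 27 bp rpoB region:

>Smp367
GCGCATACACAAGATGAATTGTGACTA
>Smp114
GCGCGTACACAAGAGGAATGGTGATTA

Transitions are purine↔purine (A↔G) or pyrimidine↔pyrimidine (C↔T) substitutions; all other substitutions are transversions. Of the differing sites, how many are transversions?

The sequences differ at positions 5 (A/G, transition), 15 (T/G, transversion), 20 (T/G, transversion), 25 (C/T, transition).
Of the 4 differences, 2 transitions and 2 transversions, so the answer is 2.

2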